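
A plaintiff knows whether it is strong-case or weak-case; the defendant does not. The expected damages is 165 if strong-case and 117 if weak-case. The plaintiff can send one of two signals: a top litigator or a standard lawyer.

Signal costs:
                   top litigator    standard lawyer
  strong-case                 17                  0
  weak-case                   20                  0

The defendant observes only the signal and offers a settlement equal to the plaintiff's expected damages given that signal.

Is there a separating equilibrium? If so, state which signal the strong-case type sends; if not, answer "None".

None

Try strong-case → top litigator, weak-case → standard lawyer:
  Under separation the defendant infers type exactly: top litigator → strong-case (pays 165), standard lawyer → weak-case (pays 117).
  Strong-case: top litigator gives 165 − 17 = 148; standard lawyer gives 117 − 0 = 117. No deviation. ✓
  Weak-case: standard lawyer gives 117 − 0 = 117; top litigator gives 165 − 20 = 145. Would deviate. ✗
Try strong-case → standard lawyer, weak-case → top litigator:
  Under separation the defendant infers type exactly: standard lawyer → strong-case (pays 165), top litigator → weak-case (pays 117).
  Strong-case: standard lawyer gives 165 − 0 = 165; top litigator gives 117 − 17 = 100. No deviation. ✓
  Weak-case: top litigator gives 117 − 20 = 97; standard lawyer gives 165 − 0 = 165. Would deviate. ✗
Neither assignment is incentive-compatible.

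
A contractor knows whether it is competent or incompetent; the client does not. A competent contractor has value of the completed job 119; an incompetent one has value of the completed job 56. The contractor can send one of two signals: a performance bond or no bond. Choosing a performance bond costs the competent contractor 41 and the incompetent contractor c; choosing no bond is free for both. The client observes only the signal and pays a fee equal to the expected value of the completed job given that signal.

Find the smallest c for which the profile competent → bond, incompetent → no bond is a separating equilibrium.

Under separation: bond → competent (pays 119); no bond → incompetent (pays 56).
Competent: 119 − 41 = 78 ≥ 56 − 0 = 56. Holds regardless of c. ✓
Incompetent: 56 − 0 ≥ 119 − c, so c ≥ 119 − 56 = 63.

63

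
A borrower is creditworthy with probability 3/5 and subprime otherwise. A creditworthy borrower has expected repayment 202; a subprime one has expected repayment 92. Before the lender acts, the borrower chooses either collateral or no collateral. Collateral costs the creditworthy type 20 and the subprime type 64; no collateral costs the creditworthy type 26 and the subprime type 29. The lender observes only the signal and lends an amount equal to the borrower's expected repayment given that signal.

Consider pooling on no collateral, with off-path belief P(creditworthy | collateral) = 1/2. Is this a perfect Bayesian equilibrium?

Yes

At the pooled signal (no collateral) the lender holds the prior 3/5 and pays 3/5·202 + 2/5·92 = 158. Off-path (collateral) belief 1/2 gives 1/2·202 + 1/2·92 = 147.
Creditworthy: no collateral gives 158 − 26 = 132; collateral gives 147 − 20 = 127. Stays. ✓
Subprime: no collateral gives 158 − 29 = 129; collateral gives 147 − 64 = 83. Stays. ✓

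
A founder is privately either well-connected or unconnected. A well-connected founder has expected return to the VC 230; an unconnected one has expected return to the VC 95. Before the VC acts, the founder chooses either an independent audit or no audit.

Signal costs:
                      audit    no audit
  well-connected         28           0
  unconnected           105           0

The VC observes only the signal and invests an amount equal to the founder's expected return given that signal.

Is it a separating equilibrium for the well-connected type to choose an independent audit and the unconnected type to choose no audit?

No

If types separate, audit earns payment 230 and no audit earns 95.
Well-connected: audit gives 230 − 28 = 202; no audit gives 95 − 0 = 95. No deviation. ✓
Unconnected: no audit gives 95 − 0 = 95; audit gives 230 − 105 = 125. Would deviate. ✗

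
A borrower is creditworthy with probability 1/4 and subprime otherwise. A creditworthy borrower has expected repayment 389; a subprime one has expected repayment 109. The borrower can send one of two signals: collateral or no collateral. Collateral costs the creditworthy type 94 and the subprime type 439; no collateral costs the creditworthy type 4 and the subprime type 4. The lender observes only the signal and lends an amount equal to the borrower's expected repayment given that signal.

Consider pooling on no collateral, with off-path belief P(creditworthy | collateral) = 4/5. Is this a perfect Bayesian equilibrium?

On the equilibrium path (no collateral) the lender holds the prior 1/4 and pays 1/4·389 + 3/4·109 = 179. Off-path (collateral) belief 4/5 gives 4/5·389 + 1/5·109 = 333.
Creditworthy: no collateral gives 179 − 4 = 175; collateral gives 333 − 94 = 239. Deviates. ✗
Subprime: no collateral gives 179 − 4 = 175; collateral gives 333 − 439 = -106. Stays. ✓

No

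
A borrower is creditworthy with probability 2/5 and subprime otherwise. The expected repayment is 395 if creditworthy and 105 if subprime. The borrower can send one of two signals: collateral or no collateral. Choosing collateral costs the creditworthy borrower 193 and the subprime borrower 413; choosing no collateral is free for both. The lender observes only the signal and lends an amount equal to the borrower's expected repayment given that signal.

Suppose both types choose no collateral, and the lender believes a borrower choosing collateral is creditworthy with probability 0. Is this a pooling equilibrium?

On the equilibrium path (no collateral) the lender holds the prior 2/5 and pays 2/5·395 + 3/5·105 = 221. Off-path (collateral) belief 0 gives 0·395 + 1·105 = 105.
Creditworthy: no collateral gives 221 − 0 = 221; collateral gives 105 − 193 = -88. Stays. ✓
Subprime: no collateral gives 221 − 0 = 221; collateral gives 105 − 413 = -308. Stays. ✓
Beliefs are Bayes-consistent on-path and both types best-respond.

Yes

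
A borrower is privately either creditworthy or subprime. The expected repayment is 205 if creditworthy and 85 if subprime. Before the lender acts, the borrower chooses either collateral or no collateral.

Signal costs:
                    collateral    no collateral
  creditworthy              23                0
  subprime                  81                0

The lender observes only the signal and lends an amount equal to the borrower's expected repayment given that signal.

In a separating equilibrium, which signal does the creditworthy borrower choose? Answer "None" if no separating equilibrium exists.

None

Try creditworthy → collateral, subprime → no collateral:
  Under separation the lender infers type exactly: collateral → creditworthy (pays 205), no collateral → subprime (pays 85).
  Creditworthy: collateral gives 205 − 23 = 182; no collateral gives 85 − 0 = 85. No deviation. ✓
  Subprime: no collateral gives 85 − 0 = 85; collateral gives 205 − 81 = 124. Would deviate. ✗
Try creditworthy → no collateral, subprime → collateral:
  Under separation the lender infers type exactly: no collateral → creditworthy (pays 205), collateral → subprime (pays 85).
  Creditworthy: no collateral gives 205 − 0 = 205; collateral gives 85 − 23 = 62. No deviation. ✓
  Subprime: collateral gives 85 − 81 = 4; no collateral gives 205 − 0 = 205. Would deviate. ✗
Neither assignment is incentive-compatible.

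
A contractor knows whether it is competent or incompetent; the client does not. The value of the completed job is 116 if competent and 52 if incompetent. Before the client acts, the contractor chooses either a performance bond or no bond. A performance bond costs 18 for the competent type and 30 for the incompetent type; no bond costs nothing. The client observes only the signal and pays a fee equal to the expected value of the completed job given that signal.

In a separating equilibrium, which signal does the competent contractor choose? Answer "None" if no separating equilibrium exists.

Try competent → bond, incompetent → no bond:
  If types separate, bond earns payment 116 and no bond earns 52.
  Competent: bond gives 116 − 18 = 98; no bond gives 52 − 0 = 52. No deviation. ✓
  Incompetent: no bond gives 52 − 0 = 52; bond gives 116 − 30 = 86. Would deviate. ✗
Try competent → no bond, incompetent → bond:
  If types separate, no bond earns payment 116 and bond earns 52.
  Competent: no bond gives 116 − 0 = 116; bond gives 52 − 18 = 34. No deviation. ✓
  Incompetent: bond gives 52 − 30 = 22; no bond gives 116 − 0 = 116. Would deviate. ✗
Neither assignment is incentive-compatible.

None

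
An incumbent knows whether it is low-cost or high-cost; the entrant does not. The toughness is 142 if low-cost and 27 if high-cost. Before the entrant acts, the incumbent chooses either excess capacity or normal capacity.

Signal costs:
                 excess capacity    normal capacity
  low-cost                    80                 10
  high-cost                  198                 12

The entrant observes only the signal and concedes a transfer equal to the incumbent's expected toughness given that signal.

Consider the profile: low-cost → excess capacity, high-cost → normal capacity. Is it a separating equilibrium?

Yes

Under separation the entrant infers type exactly: excess capacity → low-cost (pays 142), normal capacity → high-cost (pays 27).
Low-cost: excess capacity gives 142 − 80 = 62; normal capacity gives 27 − 10 = 17. No deviation. ✓
High-cost: normal capacity gives 27 − 12 = 15; excess capacity gives 142 − 198 = -56. No deviation. ✓
Neither type gains from mimicking the other.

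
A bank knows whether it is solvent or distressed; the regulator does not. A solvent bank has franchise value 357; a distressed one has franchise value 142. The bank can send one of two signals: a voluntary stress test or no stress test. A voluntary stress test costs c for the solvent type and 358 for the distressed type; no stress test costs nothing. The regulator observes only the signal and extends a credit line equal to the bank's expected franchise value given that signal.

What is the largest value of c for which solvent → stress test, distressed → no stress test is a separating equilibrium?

215

Under separation: stress test → solvent (pays 357); no stress test → distressed (pays 142).
Distressed: 142 − 0 = 142 ≥ 357 − 358 = -1. Holds regardless of c. ✓
Solvent: 357 − c ≥ 142 − 0, so c ≤ 357 − 142 = 215.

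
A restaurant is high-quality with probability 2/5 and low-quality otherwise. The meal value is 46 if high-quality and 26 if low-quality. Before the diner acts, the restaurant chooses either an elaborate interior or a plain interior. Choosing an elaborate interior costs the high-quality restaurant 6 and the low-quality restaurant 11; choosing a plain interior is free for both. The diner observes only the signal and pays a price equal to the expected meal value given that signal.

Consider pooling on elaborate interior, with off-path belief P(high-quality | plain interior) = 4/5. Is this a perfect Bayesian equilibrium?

On the equilibrium path (elaborate interior) the diner holds the prior 2/5 and pays 2/5·46 + 3/5·26 = 34. Off-path (plain interior) belief 4/5 gives 4/5·46 + 1/5·26 = 42.
High-quality: elaborate interior gives 34 − 6 = 28; plain interior gives 42 − 0 = 42. Deviates. ✗
Low-quality: elaborate interior gives 34 − 11 = 23; plain interior gives 42 − 0 = 42. Deviates. ✗

No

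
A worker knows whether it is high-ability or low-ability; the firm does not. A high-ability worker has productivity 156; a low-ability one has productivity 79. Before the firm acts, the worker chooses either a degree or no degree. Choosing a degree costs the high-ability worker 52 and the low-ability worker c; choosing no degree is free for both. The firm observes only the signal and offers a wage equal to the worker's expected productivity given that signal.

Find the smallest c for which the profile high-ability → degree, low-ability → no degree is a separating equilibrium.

Under separation: degree → high-ability (pays 156); no degree → low-ability (pays 79).
High-ability: 156 − 52 = 104 ≥ 79 − 0 = 79. Holds regardless of c. ✓
Low-ability: 79 − 0 ≥ 156 − c, so c ≥ 156 − 79 = 77.

77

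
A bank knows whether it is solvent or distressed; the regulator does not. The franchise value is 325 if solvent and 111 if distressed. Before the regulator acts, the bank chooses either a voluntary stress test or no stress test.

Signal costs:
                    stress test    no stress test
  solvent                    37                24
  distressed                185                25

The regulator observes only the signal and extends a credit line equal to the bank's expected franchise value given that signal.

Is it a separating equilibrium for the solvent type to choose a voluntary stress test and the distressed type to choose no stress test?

If types separate, stress test earns payment 325 and no stress test earns 111.
Solvent: stress test gives 325 − 37 = 288; no stress test gives 111 − 24 = 87. No deviation. ✓
Distressed: no stress test gives 111 − 25 = 86; stress test gives 325 − 185 = 140. Would deviate. ✗

No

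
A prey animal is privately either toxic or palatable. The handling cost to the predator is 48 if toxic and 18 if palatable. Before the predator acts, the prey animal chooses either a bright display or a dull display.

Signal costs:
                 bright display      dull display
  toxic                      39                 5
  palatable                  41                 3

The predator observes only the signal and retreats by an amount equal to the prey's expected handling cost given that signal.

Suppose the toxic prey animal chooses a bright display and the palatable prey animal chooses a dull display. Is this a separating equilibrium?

No

Under separation the predator infers type exactly: bright display → toxic (pays 48), dull display → palatable (pays 18).
Toxic: bright display gives 48 − 39 = 9; dull display gives 18 − 5 = 13. Would deviate. ✗
Palatable: dull display gives 18 − 3 = 15; bright display gives 48 − 41 = 7. No deviation. ✓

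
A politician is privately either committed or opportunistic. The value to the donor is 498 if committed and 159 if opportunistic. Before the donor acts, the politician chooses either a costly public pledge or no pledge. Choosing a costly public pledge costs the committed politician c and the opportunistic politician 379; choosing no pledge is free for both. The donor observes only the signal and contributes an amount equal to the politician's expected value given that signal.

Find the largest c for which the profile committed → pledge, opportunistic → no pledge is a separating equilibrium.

Under separation: pledge → committed (pays 498); no pledge → opportunistic (pays 159).
Opportunistic: 159 − 0 = 159 ≥ 498 − 379 = 119. Holds regardless of c. ✓
Committed: 498 − c ≥ 159 − 0, so c ≤ 498 − 159 = 339.

339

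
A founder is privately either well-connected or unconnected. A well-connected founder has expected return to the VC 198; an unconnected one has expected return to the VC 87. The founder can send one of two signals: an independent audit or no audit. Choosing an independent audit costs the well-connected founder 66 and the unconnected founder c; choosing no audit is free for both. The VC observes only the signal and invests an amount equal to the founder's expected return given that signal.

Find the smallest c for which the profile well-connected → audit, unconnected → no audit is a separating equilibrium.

111

Under separation: audit → well-connected (pays 198); no audit → unconnected (pays 87).
Well-connected: 198 − 66 = 132 ≥ 87 − 0 = 87. Holds regardless of c. ✓
Unconnected: 87 − 0 ≥ 198 − c, so c ≥ 198 − 87 = 111.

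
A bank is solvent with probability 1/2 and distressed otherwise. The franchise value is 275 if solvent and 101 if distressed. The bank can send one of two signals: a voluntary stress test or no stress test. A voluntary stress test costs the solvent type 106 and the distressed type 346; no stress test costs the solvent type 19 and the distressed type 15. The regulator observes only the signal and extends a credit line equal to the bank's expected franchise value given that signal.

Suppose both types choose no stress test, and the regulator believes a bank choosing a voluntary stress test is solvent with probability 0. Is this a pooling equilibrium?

On the equilibrium path (no stress test) the regulator holds the prior 1/2 and pays 1/2·275 + 1/2·101 = 188. Off-path (stress test) belief 0 gives 0·275 + 1·101 = 101.
Solvent: no stress test gives 188 − 19 = 169; stress test gives 101 − 106 = -5. Stays. ✓
Distressed: no stress test gives 188 − 15 = 173; stress test gives 101 − 346 = -245. Stays. ✓
Beliefs are Bayes-consistent on-path and both types best-respond.

Yes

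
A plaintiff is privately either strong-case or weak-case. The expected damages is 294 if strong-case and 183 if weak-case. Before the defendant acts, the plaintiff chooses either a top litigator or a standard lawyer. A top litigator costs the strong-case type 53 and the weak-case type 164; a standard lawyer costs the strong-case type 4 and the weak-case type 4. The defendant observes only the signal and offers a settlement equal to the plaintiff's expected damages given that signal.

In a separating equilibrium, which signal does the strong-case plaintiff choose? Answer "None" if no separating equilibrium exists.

Try strong-case → top litigator, weak-case → standard lawyer:
  If types separate, top litigator earns payment 294 and standard lawyer earns 183.
  Strong-case: top litigator gives 294 − 53 = 241; standard lawyer gives 183 − 4 = 179. No deviation. ✓
  Weak-case: standard lawyer gives 183 − 4 = 179; top litigator gives 294 − 164 = 130. No deviation. ✓
Both hold — the strong-case type sends top litigator.

top litigator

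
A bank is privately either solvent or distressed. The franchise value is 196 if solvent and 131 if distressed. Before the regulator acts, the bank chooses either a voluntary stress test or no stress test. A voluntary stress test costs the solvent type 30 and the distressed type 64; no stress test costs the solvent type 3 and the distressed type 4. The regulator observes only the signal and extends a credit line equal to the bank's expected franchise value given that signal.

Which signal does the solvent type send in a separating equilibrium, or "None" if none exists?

Try solvent → stress test, distressed → no stress test:
  If types separate, stress test earns payment 196 and no stress test earns 131.
  Solvent: stress test gives 196 − 30 = 166; no stress test gives 131 − 3 = 128. No deviation. ✓
  Distressed: no stress test gives 131 − 4 = 127; stress test gives 196 − 64 = 132. Would deviate. ✗
Try solvent → no stress test, distressed → stress test:
  If types separate, no stress test earns payment 196 and stress test earns 131.
  Solvent: no stress test gives 196 − 3 = 193; stress test gives 131 − 30 = 101. No deviation. ✓
  Distressed: stress test gives 131 − 64 = 67; no stress test gives 196 − 4 = 192. Would deviate. ✗
Neither assignment is incentive-compatible.

None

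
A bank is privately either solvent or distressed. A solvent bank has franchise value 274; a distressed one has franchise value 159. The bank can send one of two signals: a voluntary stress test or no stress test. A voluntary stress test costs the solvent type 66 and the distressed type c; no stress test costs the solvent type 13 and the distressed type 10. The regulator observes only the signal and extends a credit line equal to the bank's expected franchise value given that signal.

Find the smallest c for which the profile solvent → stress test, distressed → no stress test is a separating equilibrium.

Under separation: stress test → solvent (pays 274); no stress test → distressed (pays 159).
Solvent: 274 − 66 = 208 ≥ 159 − 13 = 146. Holds regardless of c. ✓
Distressed: 159 − 10 ≥ 274 − c, so c ≥ 274 − 149 = 125.

125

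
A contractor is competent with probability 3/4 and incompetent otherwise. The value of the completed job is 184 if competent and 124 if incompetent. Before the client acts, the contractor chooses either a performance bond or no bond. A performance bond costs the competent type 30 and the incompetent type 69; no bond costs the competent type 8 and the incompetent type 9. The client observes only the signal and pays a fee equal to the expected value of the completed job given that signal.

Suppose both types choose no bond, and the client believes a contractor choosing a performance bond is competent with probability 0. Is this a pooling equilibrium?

At the pooled signal (no bond) the client holds the prior 3/4 and pays 3/4·184 + 1/4·124 = 169. Off-path (bond) belief 0 gives 0·184 + 1·124 = 124.
Competent: no bond gives 169 − 8 = 161; bond gives 124 − 30 = 94. Stays. ✓
Incompetent: no bond gives 169 − 9 = 160; bond gives 124 − 69 = 55. Stays. ✓

Yes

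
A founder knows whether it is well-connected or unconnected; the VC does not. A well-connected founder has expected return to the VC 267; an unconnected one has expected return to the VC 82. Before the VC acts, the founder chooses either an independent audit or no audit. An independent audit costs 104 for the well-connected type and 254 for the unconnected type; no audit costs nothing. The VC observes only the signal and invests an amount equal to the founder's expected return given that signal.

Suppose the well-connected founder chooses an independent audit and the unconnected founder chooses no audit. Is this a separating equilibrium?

Yes

If types separate, audit earns payment 267 and no audit earns 82.
Well-connected: audit gives 267 − 104 = 163; no audit gives 82 − 0 = 82. No deviation. ✓
Unconnected: no audit gives 82 − 0 = 82; audit gives 267 − 254 = 13. No deviation. ✓
Neither type gains from mimicking the other.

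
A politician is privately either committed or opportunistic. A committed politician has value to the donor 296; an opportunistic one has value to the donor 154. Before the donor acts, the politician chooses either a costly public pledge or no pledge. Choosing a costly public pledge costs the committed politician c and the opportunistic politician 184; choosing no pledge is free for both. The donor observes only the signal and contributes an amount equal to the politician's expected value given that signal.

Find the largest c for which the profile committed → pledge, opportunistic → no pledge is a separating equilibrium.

142

Under separation: pledge → committed (pays 296); no pledge → opportunistic (pays 154).
Opportunistic: 154 − 0 = 154 ≥ 296 − 184 = 112. Holds regardless of c. ✓
Committed: 296 − c ≥ 154 − 0, so c ≤ 296 − 154 = 142.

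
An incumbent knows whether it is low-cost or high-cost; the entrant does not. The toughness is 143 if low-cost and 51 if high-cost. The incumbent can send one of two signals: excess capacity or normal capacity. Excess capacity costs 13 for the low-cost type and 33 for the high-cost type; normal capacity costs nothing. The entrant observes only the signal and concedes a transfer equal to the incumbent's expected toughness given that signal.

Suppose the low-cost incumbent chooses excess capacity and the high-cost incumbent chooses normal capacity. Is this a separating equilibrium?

If types separate, excess capacity earns payment 143 and normal capacity earns 51.
Low-cost: excess capacity gives 143 − 13 = 130; normal capacity gives 51 − 0 = 51. No deviation. ✓
High-cost: normal capacity gives 51 − 0 = 51; excess capacity gives 143 − 33 = 110. Would deviate. ✗

No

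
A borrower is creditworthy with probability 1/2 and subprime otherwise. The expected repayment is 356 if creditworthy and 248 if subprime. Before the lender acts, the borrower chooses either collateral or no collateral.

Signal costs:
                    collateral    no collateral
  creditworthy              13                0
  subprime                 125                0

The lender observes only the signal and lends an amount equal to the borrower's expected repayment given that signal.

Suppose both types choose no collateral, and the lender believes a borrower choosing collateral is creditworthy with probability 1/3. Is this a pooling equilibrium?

On the equilibrium path (no collateral) the lender holds the prior 1/2 and pays 1/2·356 + 1/2·248 = 302. Off-path (collateral) belief 1/3 gives 1/3·356 + 2/3·248 = 284.
Creditworthy: no collateral gives 302 − 0 = 302; collateral gives 284 − 13 = 271. Stays. ✓
Subprime: no collateral gives 302 − 0 = 302; collateral gives 284 − 125 = 159. Stays. ✓
Beliefs are Bayes-consistent on-path and both types best-respond.

Yes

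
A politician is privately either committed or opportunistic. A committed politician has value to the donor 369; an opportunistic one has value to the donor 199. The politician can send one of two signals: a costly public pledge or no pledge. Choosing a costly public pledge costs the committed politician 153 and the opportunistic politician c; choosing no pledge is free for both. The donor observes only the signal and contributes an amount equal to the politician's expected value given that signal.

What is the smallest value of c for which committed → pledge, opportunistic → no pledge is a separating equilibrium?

Under separation: pledge → committed (pays 369); no pledge → opportunistic (pays 199).
Committed: 369 − 153 = 216 ≥ 199 − 0 = 199. Holds regardless of c. ✓
Opportunistic: 199 − 0 ≥ 369 − c, so c ≥ 369 − 199 = 170.

170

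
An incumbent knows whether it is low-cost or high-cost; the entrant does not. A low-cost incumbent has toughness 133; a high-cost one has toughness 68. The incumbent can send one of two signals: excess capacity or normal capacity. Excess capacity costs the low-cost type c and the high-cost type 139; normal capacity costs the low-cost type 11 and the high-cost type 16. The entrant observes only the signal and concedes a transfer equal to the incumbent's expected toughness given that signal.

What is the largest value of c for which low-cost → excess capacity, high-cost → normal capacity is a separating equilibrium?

76

Under separation: excess capacity → low-cost (pays 133); normal capacity → high-cost (pays 68).
High-cost: 68 − 16 = 52 ≥ 133 − 139 = -6. Holds regardless of c. ✓
Low-cost: 133 − c ≥ 68 − 11, so c ≤ 133 − 57 = 76.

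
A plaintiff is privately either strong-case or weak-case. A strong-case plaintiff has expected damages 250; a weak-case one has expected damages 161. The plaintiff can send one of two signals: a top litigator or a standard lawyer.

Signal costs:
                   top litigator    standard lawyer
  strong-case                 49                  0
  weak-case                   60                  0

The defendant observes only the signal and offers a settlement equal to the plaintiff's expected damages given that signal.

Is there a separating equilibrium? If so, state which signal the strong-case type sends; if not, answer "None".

Try strong-case → top litigator, weak-case → standard lawyer:
  If types separate, top litigator earns payment 250 and standard lawyer earns 161.
  Strong-case: top litigator gives 250 − 49 = 201; standard lawyer gives 161 − 0 = 161. No deviation. ✓
  Weak-case: standard lawyer gives 161 − 0 = 161; top litigator gives 250 − 60 = 190. Would deviate. ✗
Try strong-case → standard lawyer, weak-case → top litigator:
  If types separate, standard lawyer earns payment 250 and top litigator earns 161.
  Strong-case: standard lawyer gives 250 − 0 = 250; top litigator gives 161 − 49 = 112. No deviation. ✓
  Weak-case: top litigator gives 161 − 60 = 101; standard lawyer gives 250 − 0 = 250. Would deviate. ✗
Neither assignment is incentive-compatible.

None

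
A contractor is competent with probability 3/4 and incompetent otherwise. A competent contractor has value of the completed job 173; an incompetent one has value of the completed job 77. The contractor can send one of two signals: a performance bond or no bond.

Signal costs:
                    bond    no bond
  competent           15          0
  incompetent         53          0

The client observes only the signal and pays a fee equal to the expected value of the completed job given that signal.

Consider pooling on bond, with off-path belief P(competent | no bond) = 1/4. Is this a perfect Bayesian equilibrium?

On the equilibrium path (bond) the client holds the prior 3/4 and pays 3/4·173 + 1/4·77 = 149. Off-path (no bond) belief 1/4 gives 1/4·173 + 3/4·77 = 101.
Competent: bond gives 149 − 15 = 134; no bond gives 101 − 0 = 101. Stays. ✓
Incompetent: bond gives 149 − 53 = 96; no bond gives 101 − 0 = 101. Deviates. ✗

No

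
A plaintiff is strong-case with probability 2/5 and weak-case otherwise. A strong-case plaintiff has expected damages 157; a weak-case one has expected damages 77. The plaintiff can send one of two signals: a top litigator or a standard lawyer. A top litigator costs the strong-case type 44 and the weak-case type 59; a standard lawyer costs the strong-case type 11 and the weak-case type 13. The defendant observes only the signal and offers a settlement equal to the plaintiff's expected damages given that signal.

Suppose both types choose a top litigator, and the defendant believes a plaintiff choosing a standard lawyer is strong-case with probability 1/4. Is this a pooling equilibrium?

No

At the pooled signal (top litigator) the defendant holds the prior 2/5 and pays 2/5·157 + 3/5·77 = 109. Off-path (standard lawyer) belief 1/4 gives 1/4·157 + 3/4·77 = 97.
Strong-case: top litigator gives 109 − 44 = 65; standard lawyer gives 97 − 11 = 86. Deviates. ✗
Weak-case: top litigator gives 109 − 59 = 50; standard lawyer gives 97 − 13 = 84. Deviates. ✗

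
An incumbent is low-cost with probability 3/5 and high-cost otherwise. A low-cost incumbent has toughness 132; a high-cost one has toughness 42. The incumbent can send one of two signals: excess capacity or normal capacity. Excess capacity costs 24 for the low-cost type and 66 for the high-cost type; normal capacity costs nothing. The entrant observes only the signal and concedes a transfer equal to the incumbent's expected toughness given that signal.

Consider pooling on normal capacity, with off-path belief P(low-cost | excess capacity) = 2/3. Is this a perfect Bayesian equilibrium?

Yes

On the equilibrium path (normal capacity) the entrant holds the prior 3/5 and pays 3/5·132 + 2/5·42 = 96. Off-path (excess capacity) belief 2/3 gives 2/3·132 + 1/3·42 = 102.
Low-cost: normal capacity gives 96 − 0 = 96; excess capacity gives 102 − 24 = 78. Stays. ✓
High-cost: normal capacity gives 96 − 0 = 96; excess capacity gives 102 − 66 = 36. Stays. ✓
Beliefs are Bayes-consistent on-path and both types best-respond.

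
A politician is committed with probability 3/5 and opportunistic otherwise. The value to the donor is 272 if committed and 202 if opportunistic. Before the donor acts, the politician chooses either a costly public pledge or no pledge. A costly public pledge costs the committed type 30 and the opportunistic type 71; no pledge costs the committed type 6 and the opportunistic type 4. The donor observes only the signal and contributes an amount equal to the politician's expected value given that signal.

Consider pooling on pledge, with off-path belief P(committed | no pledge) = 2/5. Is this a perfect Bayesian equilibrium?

No

On the equilibrium path (pledge) the donor holds the prior 3/5 and pays 3/5·272 + 2/5·202 = 244. Off-path (no pledge) belief 2/5 gives 2/5·272 + 3/5·202 = 230.
Committed: pledge gives 244 − 30 = 214; no pledge gives 230 − 6 = 224. Deviates. ✗
Opportunistic: pledge gives 244 − 71 = 173; no pledge gives 230 − 4 = 226. Deviates. ✗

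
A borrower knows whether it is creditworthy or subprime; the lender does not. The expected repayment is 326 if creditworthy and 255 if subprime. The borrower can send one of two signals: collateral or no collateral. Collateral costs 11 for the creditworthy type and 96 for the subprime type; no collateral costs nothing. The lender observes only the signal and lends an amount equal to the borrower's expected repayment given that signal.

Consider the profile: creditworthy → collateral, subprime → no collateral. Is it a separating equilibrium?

Yes

Under separation the lender infers type exactly: collateral → creditworthy (pays 326), no collateral → subprime (pays 255).
Creditworthy: collateral gives 326 − 11 = 315; no collateral gives 255 − 0 = 255. No deviation. ✓
Subprime: no collateral gives 255 − 0 = 255; collateral gives 326 − 96 = 230. No deviation. ✓
Both incentive constraints hold.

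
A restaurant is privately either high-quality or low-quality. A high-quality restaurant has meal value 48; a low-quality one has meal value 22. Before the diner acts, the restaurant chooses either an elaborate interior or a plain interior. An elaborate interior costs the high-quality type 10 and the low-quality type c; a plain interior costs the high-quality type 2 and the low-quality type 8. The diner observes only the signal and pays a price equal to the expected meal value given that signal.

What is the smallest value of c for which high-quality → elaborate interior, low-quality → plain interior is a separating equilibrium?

34

Under separation: elaborate interior → high-quality (pays 48); plain interior → low-quality (pays 22).
High-quality: 48 − 10 = 38 ≥ 22 − 2 = 20. Holds regardless of c. ✓
Low-quality: 22 − 8 ≥ 48 − c, so c ≥ 48 − 14 = 34.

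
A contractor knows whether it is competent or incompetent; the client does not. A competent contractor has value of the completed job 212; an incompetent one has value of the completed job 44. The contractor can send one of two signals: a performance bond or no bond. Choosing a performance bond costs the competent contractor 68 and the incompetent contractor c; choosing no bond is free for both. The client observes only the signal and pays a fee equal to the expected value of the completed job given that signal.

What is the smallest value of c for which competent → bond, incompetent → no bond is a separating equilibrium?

168

Under separation: bond → competent (pays 212); no bond → incompetent (pays 44).
Competent: 212 − 68 = 144 ≥ 44 − 0 = 44. Holds regardless of c. ✓
Incompetent: 44 − 0 ≥ 212 − c, so c ≥ 212 − 44 = 168.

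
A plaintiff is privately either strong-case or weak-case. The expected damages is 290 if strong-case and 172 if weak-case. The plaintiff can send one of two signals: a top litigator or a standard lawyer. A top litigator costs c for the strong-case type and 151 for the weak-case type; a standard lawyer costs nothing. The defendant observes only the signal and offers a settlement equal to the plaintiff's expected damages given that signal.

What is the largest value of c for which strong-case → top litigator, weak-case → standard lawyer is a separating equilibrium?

Under separation: top litigator → strong-case (pays 290); standard lawyer → weak-case (pays 172).
Weak-case: 172 − 0 = 172 ≥ 290 − 151 = 139. Holds regardless of c. ✓
Strong-case: 290 − c ≥ 172 − 0, so c ≤ 290 − 172 = 118.

118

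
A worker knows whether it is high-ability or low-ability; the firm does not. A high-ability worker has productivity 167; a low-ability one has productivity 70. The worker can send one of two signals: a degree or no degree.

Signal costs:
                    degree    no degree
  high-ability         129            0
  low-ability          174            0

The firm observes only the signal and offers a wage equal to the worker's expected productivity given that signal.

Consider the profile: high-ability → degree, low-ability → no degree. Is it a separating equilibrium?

Under separation the firm infers type exactly: degree → high-ability (pays 167), no degree → low-ability (pays 70).
High-ability: degree gives 167 − 129 = 38; no degree gives 70 − 0 = 70. Would deviate. ✗
Low-ability: no degree gives 70 − 0 = 70; degree gives 167 − 174 = -7. No deviation. ✓

No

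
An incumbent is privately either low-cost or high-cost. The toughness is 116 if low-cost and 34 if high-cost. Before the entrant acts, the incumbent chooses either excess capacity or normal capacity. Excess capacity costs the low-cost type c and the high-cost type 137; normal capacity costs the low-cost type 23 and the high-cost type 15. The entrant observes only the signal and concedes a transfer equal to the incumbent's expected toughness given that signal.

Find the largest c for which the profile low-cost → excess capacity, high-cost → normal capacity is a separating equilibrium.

105

Under separation: excess capacity → low-cost (pays 116); normal capacity → high-cost (pays 34).
High-cost: 34 − 15 = 19 ≥ 116 − 137 = -21. Holds regardless of c. ✓
Low-cost: 116 − c ≥ 34 − 23, so c ≤ 116 − 11 = 105.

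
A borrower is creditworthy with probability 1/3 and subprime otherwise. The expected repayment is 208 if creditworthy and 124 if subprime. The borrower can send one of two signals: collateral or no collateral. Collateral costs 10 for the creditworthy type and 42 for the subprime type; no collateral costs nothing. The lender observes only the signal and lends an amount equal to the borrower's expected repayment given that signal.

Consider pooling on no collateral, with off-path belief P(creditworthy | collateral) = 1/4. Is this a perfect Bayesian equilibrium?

On the equilibrium path (no collateral) the lender holds the prior 1/3 and pays 1/3·208 + 2/3·124 = 152. Off-path (collateral) belief 1/4 gives 1/4·208 + 3/4·124 = 145.
Creditworthy: no collateral gives 152 − 0 = 152; collateral gives 145 − 10 = 135. Stays. ✓
Subprime: no collateral gives 152 − 0 = 152; collateral gives 145 − 42 = 103. Stays. ✓
Beliefs are Bayes-consistent on-path and both types best-respond.

Yes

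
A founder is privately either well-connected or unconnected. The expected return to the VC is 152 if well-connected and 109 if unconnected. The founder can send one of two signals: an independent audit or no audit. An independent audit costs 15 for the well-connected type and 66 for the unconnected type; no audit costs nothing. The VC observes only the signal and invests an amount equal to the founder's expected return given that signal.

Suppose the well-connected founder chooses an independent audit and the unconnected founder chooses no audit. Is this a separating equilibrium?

Yes

If types separate, audit earns payment 152 and no audit earns 109.
Well-connected: audit gives 152 − 15 = 137; no audit gives 109 − 0 = 109. No deviation. ✓
Unconnected: no audit gives 109 − 0 = 109; audit gives 152 − 66 = 86. No deviation. ✓
Both incentive constraints hold.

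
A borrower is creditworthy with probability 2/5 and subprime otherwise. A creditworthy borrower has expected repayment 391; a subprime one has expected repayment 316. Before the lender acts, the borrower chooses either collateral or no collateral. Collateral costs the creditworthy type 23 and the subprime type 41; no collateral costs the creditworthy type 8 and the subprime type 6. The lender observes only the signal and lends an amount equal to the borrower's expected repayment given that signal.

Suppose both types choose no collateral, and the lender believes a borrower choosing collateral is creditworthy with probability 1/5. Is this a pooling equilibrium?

Yes

On the equilibrium path (no collateral) the lender holds the prior 2/5 and pays 2/5·391 + 3/5·316 = 346. Off-path (collateral) belief 1/5 gives 1/5·391 + 4/5·316 = 331.
Creditworthy: no collateral gives 346 − 8 = 338; collateral gives 331 − 23 = 308. Stays. ✓
Subprime: no collateral gives 346 − 6 = 340; collateral gives 331 − 41 = 290. Stays. ✓
Beliefs are Bayes-consistent on-path and both types best-respond.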